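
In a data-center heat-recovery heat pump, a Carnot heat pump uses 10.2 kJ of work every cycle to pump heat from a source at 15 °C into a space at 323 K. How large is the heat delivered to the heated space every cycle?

Q_H ≈ 94.54 kJ

T_C = 15 °C → 15 + 273.15 = 288.15 K.
COP_HP = T_H/(T_H − T_C) = 323.00/34.85 = 9.2683.
Q_H = COP_HP · W = 9.2683 × 10.2 = 94.54 kJ.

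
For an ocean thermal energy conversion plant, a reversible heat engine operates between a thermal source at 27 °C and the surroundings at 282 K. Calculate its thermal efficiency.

T_H = 27 °C → 27 + 273.15 = 300.15 K.
For a reversible engine, η = 1 − T_C/T_H = 1 − 282.00/300.15 = 0.06047.

η ≈ 0.06047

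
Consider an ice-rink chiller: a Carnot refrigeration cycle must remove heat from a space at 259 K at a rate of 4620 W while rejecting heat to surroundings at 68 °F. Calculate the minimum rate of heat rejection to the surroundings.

Q̇_H ≈ 5229 W

T_H = 68 °F → (68 − 32) × 5/9 = 20.00 °C = 293.15 K.
For a reversible cycle Q_H/Q_C = T_H/T_C, so Q_H = Q_C·T_H/T_C = 4620 × 293.15/259.00 = 5229 W.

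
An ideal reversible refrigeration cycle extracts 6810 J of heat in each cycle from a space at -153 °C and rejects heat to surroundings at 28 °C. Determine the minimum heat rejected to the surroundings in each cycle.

T_H = 28 °C → 28 + 273.15 = 301.15 K.
T_C = -153 °C → -153 + 273.15 = 120.15 K.
For a reversible cycle Q_H/Q_C = T_H/T_C, so Q_H = Q_C·T_H/T_C = 6810 × 301.15/120.15 = 17100 J.

Q_H ≈ 17100 J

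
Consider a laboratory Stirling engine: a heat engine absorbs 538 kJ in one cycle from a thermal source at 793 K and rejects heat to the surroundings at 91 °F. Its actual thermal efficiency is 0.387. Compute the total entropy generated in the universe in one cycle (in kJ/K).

T_C = 91 °F → (91 − 32) × 5/9 = 32.78 °C = 305.93 K.
W = η·Q_H = 0.387 × 538 = 208.2 kJ, so Q_C = Q_H − W = 329.8 kJ.
Reservoir entropy changes: ΔS_H = −Q_H/T_H = −538/793.00 = -0.6784 kJ/K and ΔS_C = +Q_C/T_C = 329.8/305.93 = 1.078 kJ/K.
ΔS_univ = −Q_H/T_H + Q_C/T_C = 0.400 kJ/K (> 0, since η = 0.387 < η_Carnot = 0.614).

ΔS_univ ≈ 0.400 kJ/K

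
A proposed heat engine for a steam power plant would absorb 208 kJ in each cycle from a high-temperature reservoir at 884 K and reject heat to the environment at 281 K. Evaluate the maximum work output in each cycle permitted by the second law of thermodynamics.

No engine can exceed the Carnot limit: η_max = 1 − T_C/T_H = 1 − 281.00/884.00 = 0.6821.
W_max = η_max · Q_H = 0.6821 × 208 = 142 kJ.

W_max ≈ 142 kJ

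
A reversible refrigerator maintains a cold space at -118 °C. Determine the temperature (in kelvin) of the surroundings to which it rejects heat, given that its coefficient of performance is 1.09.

T_C = -118 °C → -118 + 273.15 = 155.15 K.
COP_R = T_C/(T_H − T_C) ⇒ T_H = T_C·(1 + 1/COP_R) = 155.15 × (1 + 1/1.09) = 297 K.

T_H ≈ 297 K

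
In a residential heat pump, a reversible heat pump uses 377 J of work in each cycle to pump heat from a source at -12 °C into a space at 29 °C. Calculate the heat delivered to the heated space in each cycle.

T_H = 29 °C → 29 + 273.15 = 302.15 K.
T_C = -12 °C → -12 + 273.15 = 261.15 K.
COP_HP = T_H/(T_H − T_C) = 302.15/41.00 = 7.3695.
Q_H = COP_HP · W = 7.3695 × 377 = 2778 J.

Q_H ≈ 2778 J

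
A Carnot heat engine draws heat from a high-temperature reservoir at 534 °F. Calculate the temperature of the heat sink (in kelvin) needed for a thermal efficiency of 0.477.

T_H = 534 °F → (534 − 32) × 5/9 = 278.89 °C = 552.04 K.
From η = 1 − T_C/T_H, T_C = T_H·(1 − η) = 552.04 × (1 − 0.477) = 288.7 K.

T_C ≈ 288.7 K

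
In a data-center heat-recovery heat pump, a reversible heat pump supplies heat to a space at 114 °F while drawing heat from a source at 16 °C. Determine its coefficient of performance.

COP_HP ≈ 10.8

T_H = 114 °F → (114 − 32) × 5/9 = 45.56 °C = 318.71 K.
T_C = 16 °C → 16 + 273.15 = 289.15 K.
COP_HP = T_H/(T_H − T_C) = 318.71/(318.71 − 289.15) = 10.8.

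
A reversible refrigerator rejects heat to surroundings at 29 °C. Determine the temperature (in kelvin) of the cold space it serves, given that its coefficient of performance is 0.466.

T_C ≈ 96.04 K

T_H = 29 °C → 29 + 273.15 = 302.15 K.
COP_R = T_C/(T_H − T_C) ⇒ T_C = T_H·COP_R/(1 + COP_R) = 302.15 × 0.466/(1 + 0.466) = 96.04 K.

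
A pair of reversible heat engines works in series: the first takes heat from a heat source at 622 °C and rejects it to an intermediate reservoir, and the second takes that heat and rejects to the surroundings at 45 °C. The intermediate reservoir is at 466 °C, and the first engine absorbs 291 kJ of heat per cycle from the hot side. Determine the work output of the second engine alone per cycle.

T_H = 622 °C → 622 + 273.15 = 895.15 K.
T_C = 45 °C → 45 + 273.15 = 318.15 K.
T_m = 466 °C → 466 + 273.15 = 739.15 K.
Heat entering the second stage: Q_m = Q_H·(T_m/T_H) = 291 × 739.15/895.15 = 240 kJ.
Second-stage efficiency η₂ = 1 − T_C/T_m = 1 − 318.15/739.15 = 0.5696, so W₂ = η₂·Q_m = 137 kJ.

W₂ ≈ 137 kJ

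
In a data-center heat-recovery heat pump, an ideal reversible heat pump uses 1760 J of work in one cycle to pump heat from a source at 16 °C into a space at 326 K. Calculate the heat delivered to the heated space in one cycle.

T_C = 16 °C → 16 + 273.15 = 289.15 K.
COP_HP = T_H/(T_H − T_C) = 326.00/36.85 = 8.8467.
Q_H = COP_HP · W = 8.8467 × 1760 = 15600 J.

Q_H ≈ 15600 J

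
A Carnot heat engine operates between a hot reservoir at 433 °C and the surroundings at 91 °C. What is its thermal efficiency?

η ≈ 0.4843

T_H = 433 °C → 433 + 273.15 = 706.15 K.
T_C = 91 °C → 91 + 273.15 = 364.15 K.
Since the cycle is reversible, η = 1 − T_C/T_H = 1 − 364.15/706.15 = 0.4843.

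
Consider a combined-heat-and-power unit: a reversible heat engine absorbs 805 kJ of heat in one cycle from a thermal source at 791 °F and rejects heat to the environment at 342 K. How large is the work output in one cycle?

W ≈ 409 kJ

T_H = 791 °F → (791 − 32) × 5/9 = 421.67 °C = 694.82 K.
Carnot efficiency: η = 1 − T_C/T_H = 1 − 342.00/694.82 = 0.5078.
W = η·Q_H = 0.5078 × 805 = 409 kJ.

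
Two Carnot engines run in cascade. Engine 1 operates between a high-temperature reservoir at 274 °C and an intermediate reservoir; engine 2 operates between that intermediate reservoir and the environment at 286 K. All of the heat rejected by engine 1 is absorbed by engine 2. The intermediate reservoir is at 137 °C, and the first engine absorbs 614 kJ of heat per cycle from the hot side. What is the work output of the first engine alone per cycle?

T_H = 274 °C → 274 + 273.15 = 547.15 K.
T_m = 137 °C → 137 + 273.15 = 410.15 K.
First-stage efficiency η₁ = 1 − T_m/T_H = 1 − 410.15/547.15 = 0.2504.
W₁ = η₁·Q_H = 0.2504 × 614 = 153.7 kJ.

W₁ ≈ 153.7 kJ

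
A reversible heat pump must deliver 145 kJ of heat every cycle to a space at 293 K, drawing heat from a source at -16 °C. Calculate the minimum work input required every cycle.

T_C = -16 °C → -16 + 273.15 = 257.15 K.
For a reversible heat pump, COP_HP = T_H/(T_H − T_C) = 293.00/35.85 = 8.1729.
W = Q_H/COP_HP = 145/8.1729 = 17.7 kJ.

W_in ≈ 17.7 kJ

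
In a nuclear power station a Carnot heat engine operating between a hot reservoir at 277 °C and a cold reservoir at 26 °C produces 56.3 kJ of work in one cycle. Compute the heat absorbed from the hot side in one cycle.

T_H = 277 °C → 277 + 273.15 = 550.15 K.
T_C = 26 °C → 26 + 273.15 = 299.15 K.
The Carnot efficiency is η = 1 − T_C/T_H = 1 − 299.15/550.15 = 0.4562.
Q_H = W/η = 56.3/0.4562 = 123 kJ.

Q_H ≈ 123 kJ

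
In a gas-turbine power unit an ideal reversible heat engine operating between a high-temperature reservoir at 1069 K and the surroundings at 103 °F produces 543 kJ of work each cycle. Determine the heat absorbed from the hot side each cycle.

Q_H ≈ 767 kJ

T_C = 103 °F → (103 − 32) × 5/9 = 39.44 °C = 312.59 K.
η_rev = 1 − T_C/T_H = 1 − 312.59/1069.00 = 0.7076.
Q_H = W/η = 543/0.7076 = 767 kJ.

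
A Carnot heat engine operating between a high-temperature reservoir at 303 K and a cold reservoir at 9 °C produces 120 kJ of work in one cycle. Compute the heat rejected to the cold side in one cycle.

T_C = 9 °C → 9 + 273.15 = 282.15 K.
The Carnot efficiency is η = 1 − T_C/T_H = 1 − 282.15/303.00 = 0.0688.
Since Q_C/Q_H = T_C/T_H and Q_H = W/η, Q_C = W·T_C/(T_H − T_C) = 120 × 282.15/20.85 = 1620 kJ.

Q_C ≈ 1620 kJ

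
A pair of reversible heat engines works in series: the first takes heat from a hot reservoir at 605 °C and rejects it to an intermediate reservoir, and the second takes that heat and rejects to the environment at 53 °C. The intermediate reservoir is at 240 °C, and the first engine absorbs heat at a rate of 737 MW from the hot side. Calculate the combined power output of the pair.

Ẇ_total ≈ 463 MW

T_H = 605 °C → 605 + 273.15 = 878.15 K.
T_C = 53 °C → 53 + 273.15 = 326.15 K.
Two reversible stages in series are equivalent to a single Carnot engine between T_H and T_C, so η_total = 1 − T_C/T_H = 1 − 326.15/878.15 = 0.6286.
W_total = η_total · Q_H = 0.6286 × 737 = 463 MW.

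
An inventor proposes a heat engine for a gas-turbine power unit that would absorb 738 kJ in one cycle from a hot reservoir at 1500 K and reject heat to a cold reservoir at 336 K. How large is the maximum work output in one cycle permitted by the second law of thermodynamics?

The upper bound on efficiency is η_max = 1 − T_C/T_H = 1 − 336.00/1500.00 = 0.7760.
W_max = η_max · Q_H = 0.7760 × 738 = 572.7 kJ.

W_max ≈ 572.7 kJ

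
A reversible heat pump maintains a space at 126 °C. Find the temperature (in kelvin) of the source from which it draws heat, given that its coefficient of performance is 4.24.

T_C ≈ 305.0 K

T_H = 126 °C → 126 + 273.15 = 399.15 K.
COP_HP = T_H/(T_H − T_C) ⇒ T_C = T_H·(COP_HP − 1)/COP_HP = 399.15 × (4.24 − 1)/4.24 = 305.0 K.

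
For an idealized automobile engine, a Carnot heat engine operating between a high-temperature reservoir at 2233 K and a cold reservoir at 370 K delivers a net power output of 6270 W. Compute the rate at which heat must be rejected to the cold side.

For a reversible engine, η = 1 − T_C/T_H = 1 − 370.00/2233.00 = 0.8343.
Since Q_C/Q_H = T_C/T_H and Q_H = W/η, Q_C = W·T_C/(T_H − T_C) = 6270 × 370.00/1863.00 = 1250 W.

Q̇_C ≈ 1250 W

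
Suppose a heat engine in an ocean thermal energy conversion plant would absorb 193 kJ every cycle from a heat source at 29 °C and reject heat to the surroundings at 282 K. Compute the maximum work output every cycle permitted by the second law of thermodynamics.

T_H = 29 °C → 29 + 273.15 = 302.15 K.
No engine can exceed the Carnot limit: η_max = 1 − T_C/T_H = 1 − 282.00/302.15 = 0.0667.
W_max = η_max · Q_H = 0.0667 × 193 = 12.9 kJ.

W_max ≈ 12.9 kJ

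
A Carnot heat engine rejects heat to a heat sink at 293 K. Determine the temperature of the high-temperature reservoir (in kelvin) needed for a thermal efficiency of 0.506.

T_H ≈ 593 K

From η = 1 − T_C/T_H, solving for T_H gives T_H = T_C/(1 − η) = 293.00/(1 − 0.506) = 593 K.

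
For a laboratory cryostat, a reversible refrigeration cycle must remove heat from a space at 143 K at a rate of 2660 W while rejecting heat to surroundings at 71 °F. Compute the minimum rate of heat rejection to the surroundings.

T_H = 71 °F → (71 − 32) × 5/9 = 21.67 °C = 294.82 K.
For a reversible cycle Q_H/Q_C = T_H/T_C, so Q_H = Q_C·T_H/T_C = 2660 × 294.82/143.00 = 5480 W.

Q̇_H ≈ 5480 W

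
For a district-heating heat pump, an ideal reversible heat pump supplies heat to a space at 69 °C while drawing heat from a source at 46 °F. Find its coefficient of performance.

T_H = 69 °C → 69 + 273.15 = 342.15 K.
T_C = 46 °F → (46 − 32) × 5/9 = 7.78 °C = 280.93 K.
The Carnot heat-pump COP is COP_HP = T_H/(T_H − T_C) = 342.15/(342.15 − 280.93) = 5.59.

COP_HP ≈ 5.59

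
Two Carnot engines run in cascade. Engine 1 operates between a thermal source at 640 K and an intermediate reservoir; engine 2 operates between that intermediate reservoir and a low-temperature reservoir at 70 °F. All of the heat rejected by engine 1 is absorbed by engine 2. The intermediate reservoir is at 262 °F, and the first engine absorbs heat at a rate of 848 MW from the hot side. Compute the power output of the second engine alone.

T_C = 70 °F → (70 − 32) × 5/9 = 21.11 °C = 294.26 K.
T_m = 262 °F → (262 − 32) × 5/9 = 127.78 °C = 400.93 K.
Heat entering the second stage: Q_m = Q_H·(T_m/T_H) = 848 × 400.93/640.00 = 531 MW.
Second-stage efficiency η₂ = 1 − T_C/T_m = 1 − 294.26/400.93 = 0.2660, so W₂ = η₂·Q_m = 141 MW.

Ẇ₂ ≈ 141 MW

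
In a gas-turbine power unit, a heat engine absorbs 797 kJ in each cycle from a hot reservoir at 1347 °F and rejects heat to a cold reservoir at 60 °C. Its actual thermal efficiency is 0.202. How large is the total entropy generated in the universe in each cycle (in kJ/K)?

ΔS_univ ≈ 1.115 kJ/K

T_H = 1347 °F → (1347 − 32) × 5/9 = 730.56 °C = 1003.71 K.
T_C = 60 °C → 60 + 273.15 = 333.15 K.
W = η·Q_H = 0.202 × 797 = 161.0 kJ, so Q_C = Q_H − W = 636.0 kJ.
Reservoir entropy changes: ΔS_H = −Q_H/T_H = −797/1003.71 = -0.7941 kJ/K and ΔS_C = +Q_C/T_C = 636.0/333.15 = 1.909 kJ/K.
ΔS_univ = −Q_H/T_H + Q_C/T_C = 1.115 kJ/K (> 0, since η = 0.202 < η_Carnot = 0.668).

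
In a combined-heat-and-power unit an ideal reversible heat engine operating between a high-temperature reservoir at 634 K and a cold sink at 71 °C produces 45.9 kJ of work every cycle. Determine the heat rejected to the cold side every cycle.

Q_C ≈ 54.5 kJ

T_C = 71 °C → 71 + 273.15 = 344.15 K.
Carnot efficiency: η = 1 − T_C/T_H = 1 − 344.15/634.00 = 0.4572.
Since Q_C/Q_H = T_C/T_H and Q_H = W/η, Q_C = W·T_C/(T_H − T_C) = 45.9 × 344.15/289.85 = 54.5 kJ.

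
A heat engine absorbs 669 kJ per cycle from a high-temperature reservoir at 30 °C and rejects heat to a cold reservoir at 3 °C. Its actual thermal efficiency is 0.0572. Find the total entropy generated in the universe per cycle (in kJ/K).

ΔS_univ ≈ 0.0772 kJ/K

T_H = 30 °C → 30 + 273.15 = 303.15 K.
T_C = 3 °C → 3 + 273.15 = 276.15 K.
W = η·Q_H = 0.0572 × 669 = 38.27 kJ, so Q_C = Q_H − W = 630.7 kJ.
Reservoir entropy changes: ΔS_H = −Q_H/T_H = −669/303.15 = -2.207 kJ/K and ΔS_C = +Q_C/T_C = 630.7/276.15 = 2.284 kJ/K.
ΔS_univ = −Q_H/T_H + Q_C/T_C = 0.0772 kJ/K (> 0, since η = 0.0572 < η_Carnot = 0.089).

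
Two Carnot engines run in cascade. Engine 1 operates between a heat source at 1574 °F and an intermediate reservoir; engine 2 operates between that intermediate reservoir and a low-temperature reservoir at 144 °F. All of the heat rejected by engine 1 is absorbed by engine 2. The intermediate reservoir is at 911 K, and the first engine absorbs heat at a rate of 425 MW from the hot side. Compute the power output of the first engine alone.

T_H = 1574 °F → (1574 − 32) × 5/9 = 856.67 °C = 1129.82 K.
T_C = 144 °F → (144 − 32) × 5/9 = 62.22 °C = 335.37 K.
First-stage efficiency η₁ = 1 − T_m/T_H = 1 − 911.00/1129.82 = 0.1937.
W₁ = η₁·Q_H = 0.1937 × 425 = 82.3 MW.

Ẇ₁ ≈ 82.3 MW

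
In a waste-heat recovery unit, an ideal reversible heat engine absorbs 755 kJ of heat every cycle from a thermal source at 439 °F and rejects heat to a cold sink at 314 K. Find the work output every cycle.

W ≈ 280 kJ

T_H = 439 °F → (439 − 32) × 5/9 = 226.11 °C = 499.26 K.
For a reversible engine, η = 1 − T_C/T_H = 1 − 314.00/499.26 = 0.3711.
W = η·Q_H = 0.3711 × 755 = 280 kJ.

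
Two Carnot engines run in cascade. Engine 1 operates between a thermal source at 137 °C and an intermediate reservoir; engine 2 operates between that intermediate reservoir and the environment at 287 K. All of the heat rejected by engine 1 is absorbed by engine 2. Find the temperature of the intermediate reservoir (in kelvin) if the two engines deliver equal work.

T_H = 137 °C → 137 + 273.15 = 410.15 K.
For reversible stages Q_m = Q_H·(T_m/T_H). Setting W₁ = Q_H(1 − T_m/T_H) equal to W₂ = Q_m(1 − T_C/T_m) = Q_H·(T_m − T_C)/T_H gives T_H − T_m = T_m − T_C, so T_m = (T_H + T_C)/2 = (410.15 + 287.00)/2 = 349 K.

T_m ≈ 349 K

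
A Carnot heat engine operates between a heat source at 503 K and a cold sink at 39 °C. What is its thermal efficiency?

η ≈ 0.379

T_C = 39 °C → 39 + 273.15 = 312.15 K.
Carnot efficiency: η = 1 − T_C/T_H = 1 − 312.15/503.00 = 0.379.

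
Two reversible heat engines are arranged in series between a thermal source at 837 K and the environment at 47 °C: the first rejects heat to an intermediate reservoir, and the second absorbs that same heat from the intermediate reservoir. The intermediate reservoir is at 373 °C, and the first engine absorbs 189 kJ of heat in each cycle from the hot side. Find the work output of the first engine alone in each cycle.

T_C = 47 °C → 47 + 273.15 = 320.15 K.
T_m = 373 °C → 373 + 273.15 = 646.15 K.
First-stage efficiency η₁ = 1 − T_m/T_H = 1 − 646.15/837.00 = 0.2280.
W₁ = η₁·Q_H = 0.2280 × 189 = 43.10 kJ.

W₁ ≈ 43.10 kJ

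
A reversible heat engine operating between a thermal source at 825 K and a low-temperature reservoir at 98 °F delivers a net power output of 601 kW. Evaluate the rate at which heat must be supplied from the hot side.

Q̇_H ≈ 962.4 kW

T_C = 98 °F → (98 − 32) × 5/9 = 36.67 °C = 309.82 K.
For a reversible engine, η = 1 − T_C/T_H = 1 − 309.82/825.00 = 0.6245.
Q_H = W/η = 601/0.6245 = 962.4 kW.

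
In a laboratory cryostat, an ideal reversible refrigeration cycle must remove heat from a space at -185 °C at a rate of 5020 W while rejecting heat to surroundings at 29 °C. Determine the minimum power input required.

T_H = 29 °C → 29 + 273.15 = 302.15 K.
T_C = -185 °C → -185 + 273.15 = 88.15 K.
For a reversible refrigerator, COP_R = T_C/(T_H − T_C) = 88.15/214.00 = 0.4119.
W = Q_C/COP_R = 5020/0.4119 = 12200 W.

Ẇ_in ≈ 12200 W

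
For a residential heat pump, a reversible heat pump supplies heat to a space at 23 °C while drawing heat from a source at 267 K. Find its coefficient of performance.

T_H = 23 °C → 23 + 273.15 = 296.15 K.
Reversible heating COP: COP_HP = T_H/(T_H − T_C) = 296.15/(296.15 − 267.00) = 10.2.

COP_HP ≈ 10.2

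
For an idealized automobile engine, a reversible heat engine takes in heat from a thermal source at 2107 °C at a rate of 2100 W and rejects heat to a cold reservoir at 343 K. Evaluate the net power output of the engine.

T_H = 2107 °C → 2107 + 273.15 = 2380.15 K.
Since the cycle is reversible, η = 1 − T_C/T_H = 1 − 343.00/2380.15 = 0.8559.
W = η·Q_H = 0.8559 × 2100 = 1797 W.

Ẇ ≈ 1797 W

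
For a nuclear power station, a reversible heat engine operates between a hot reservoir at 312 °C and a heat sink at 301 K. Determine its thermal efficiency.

η ≈ 0.486

T_H = 312 °C → 312 + 273.15 = 585.15 K.
Carnot efficiency: η = 1 − T_C/T_H = 1 − 301.00/585.15 = 0.486.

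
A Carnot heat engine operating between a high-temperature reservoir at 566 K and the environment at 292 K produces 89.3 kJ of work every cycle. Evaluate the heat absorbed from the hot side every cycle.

Q_H ≈ 184 kJ

η_rev = 1 − T_C/T_H = 1 − 292.00/566.00 = 0.4841.
Q_H = W/η = 89.3/0.4841 = 184 kJ.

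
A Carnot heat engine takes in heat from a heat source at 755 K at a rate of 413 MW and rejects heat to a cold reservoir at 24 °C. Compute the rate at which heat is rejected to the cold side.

Q̇_C ≈ 163 MW

T_C = 24 °C → 24 + 273.15 = 297.15 K.
Since the cycle is reversible, η = 1 − T_C/T_H = 1 − 297.15/755.00 = 0.6064.
For a reversible cycle Q_C/Q_H = T_C/T_H, so Q_C = 413 × 297.15/755.00 = 163 MW.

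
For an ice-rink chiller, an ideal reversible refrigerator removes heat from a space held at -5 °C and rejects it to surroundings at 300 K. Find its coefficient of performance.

COP_R ≈ 8.42

T_C = -5 °C → -5 + 273.15 = 268.15 K.
For a reversible refrigerator, COP_R = T_C/(T_H − T_C) = 268.15/(300.00 − 268.15) = 8.42.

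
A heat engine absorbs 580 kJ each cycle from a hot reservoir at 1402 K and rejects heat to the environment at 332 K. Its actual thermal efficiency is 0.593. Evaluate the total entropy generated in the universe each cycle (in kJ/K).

W = η·Q_H = 0.593 × 580 = 343.9 kJ, so Q_C = Q_H − W = 236.1 kJ.
Entropy balance on the reservoirs: −Q_H/T_H = -0.4137 kJ/K, +Q_C/T_C = 0.7110 kJ/K.
ΔS_univ = −Q_H/T_H + Q_C/T_C = 0.297 kJ/K (> 0, since η = 0.593 < η_Carnot = 0.763).

ΔS_univ ≈ 0.297 kJ/K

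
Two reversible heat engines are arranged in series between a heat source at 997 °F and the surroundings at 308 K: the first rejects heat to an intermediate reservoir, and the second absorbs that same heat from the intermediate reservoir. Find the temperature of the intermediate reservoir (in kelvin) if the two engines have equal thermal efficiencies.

T_H = 997 °F → (997 − 32) × 5/9 = 536.11 °C = 809.26 K.
Equal efficiencies require 1 − T_m/T_H = 1 − T_C/T_m, i.e. T_m/T_H = T_C/T_m, so T_m = √(T_H·T_C) = √(809.26 × 308.00) = 499.3 K.

T_m ≈ 499.3 K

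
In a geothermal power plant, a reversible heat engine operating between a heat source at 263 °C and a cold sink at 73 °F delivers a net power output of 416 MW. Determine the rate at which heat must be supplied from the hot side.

Q̇_H ≈ 928.5 MW

T_H = 263 °C → 263 + 273.15 = 536.15 K.
T_C = 73 °F → (73 − 32) × 5/9 = 22.78 °C = 295.93 K.
The Carnot efficiency is η = 1 − T_C/T_H = 1 − 295.93/536.15 = 0.4481.
Q_H = W/η = 416/0.4481 = 928.5 MW.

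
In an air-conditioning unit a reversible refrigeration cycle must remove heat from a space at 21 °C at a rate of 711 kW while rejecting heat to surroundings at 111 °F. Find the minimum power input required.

T_H = 111 °F → (111 − 32) × 5/9 = 43.89 °C = 317.04 K.
T_C = 21 °C → 21 + 273.15 = 294.15 K.
Carnot COP: COP_R = T_C/(T_H − T_C) = 294.15/22.89 = 12.8512.
W = Q_C/COP_R = 711/12.8512 = 55.33 kW.

Ẇ_in ≈ 55.33 kW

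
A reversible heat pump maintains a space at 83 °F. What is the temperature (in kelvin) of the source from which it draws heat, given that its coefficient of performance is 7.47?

T_C ≈ 261.1 K

T_H = 83 °F → (83 − 32) × 5/9 = 28.33 °C = 301.48 K.
COP_HP = T_H/(T_H − T_C) ⇒ T_C = T_H·(COP_HP − 1)/COP_HP = 301.48 × (7.47 − 1)/7.47 = 261.1 K.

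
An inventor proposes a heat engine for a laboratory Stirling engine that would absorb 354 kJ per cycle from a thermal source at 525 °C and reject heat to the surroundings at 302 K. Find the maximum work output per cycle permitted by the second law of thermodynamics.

W_max ≈ 220 kJ

T_H = 525 °C → 525 + 273.15 = 798.15 K.
The second-law ceiling is the Carnot efficiency, η_max = 1 − T_C/T_H = 1 − 302.00/798.15 = 0.6216.
W_max = η_max · Q_H = 0.6216 × 354 = 220 kJ.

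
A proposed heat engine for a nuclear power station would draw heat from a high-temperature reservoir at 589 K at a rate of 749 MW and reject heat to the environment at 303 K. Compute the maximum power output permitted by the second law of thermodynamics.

The second-law ceiling is the Carnot efficiency, η_max = 1 − T_C/T_H = 1 − 303.00/589.00 = 0.4856.
W_max = η_max · Q_H = 0.4856 × 749 = 364 MW.

Ẇ_max ≈ 364 MW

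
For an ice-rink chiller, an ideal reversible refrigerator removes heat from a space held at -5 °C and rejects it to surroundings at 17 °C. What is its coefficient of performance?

T_H = 17 °C → 17 + 273.15 = 290.15 K.
T_C = -5 °C → -5 + 273.15 = 268.15 K.
Carnot COP: COP_R = T_C/(T_H − T_C) = 268.15/(290.15 − 268.15) = 12.2.

COP_R ≈ 12.2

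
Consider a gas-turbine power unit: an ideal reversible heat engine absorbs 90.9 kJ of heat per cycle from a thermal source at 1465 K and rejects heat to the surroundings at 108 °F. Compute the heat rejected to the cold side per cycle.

Q_C ≈ 19.6 kJ

T_C = 108 °F → (108 − 32) × 5/9 = 42.22 °C = 315.37 K.
The Carnot efficiency is η = 1 − T_C/T_H = 1 − 315.37/1465.00 = 0.7847.
For a reversible cycle Q_C/Q_H = T_C/T_H, so Q_C = 90.9 × 315.37/1465.00 = 19.6 kJ.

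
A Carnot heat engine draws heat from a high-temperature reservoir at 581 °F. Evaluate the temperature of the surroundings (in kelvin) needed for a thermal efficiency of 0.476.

T_H = 581 °F → (581 − 32) × 5/9 = 305.00 °C = 578.15 K.
From η = 1 − T_C/T_H, T_C = T_H·(1 − η) = 578.15 × (1 − 0.476) = 303 K.

T_C ≈ 303 K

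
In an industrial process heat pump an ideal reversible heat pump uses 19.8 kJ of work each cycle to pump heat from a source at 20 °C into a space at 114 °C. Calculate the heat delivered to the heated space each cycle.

Q_H ≈ 81.5 kJ

T_H = 114 °C → 114 + 273.15 = 387.15 K.
T_C = 20 °C → 20 + 273.15 = 293.15 K.
Reversible heating COP: COP_HP = T_H/(T_H − T_C) = 387.15/94.00 = 4.1186.
Q_H = COP_HP · W = 4.1186 × 19.8 = 81.5 kJ.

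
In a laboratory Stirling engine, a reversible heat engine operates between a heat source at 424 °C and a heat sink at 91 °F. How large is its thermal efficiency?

η ≈ 0.561

T_H = 424 °C → 424 + 273.15 = 697.15 K.
T_C = 91 °F → (91 − 32) × 5/9 = 32.78 °C = 305.93 K.
η_rev = 1 − T_C/T_H = 1 − 305.93/697.15 = 0.561.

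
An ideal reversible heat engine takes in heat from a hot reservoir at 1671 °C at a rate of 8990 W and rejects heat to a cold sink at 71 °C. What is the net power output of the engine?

Ẇ ≈ 7400 W

T_H = 1671 °C → 1671 + 273.15 = 1944.15 K.
T_C = 71 °C → 71 + 273.15 = 344.15 K.
Since the cycle is reversible, η = 1 − T_C/T_H = 1 − 344.15/1944.15 = 0.8230.
W = η·Q_H = 0.8230 × 8990 = 7400 W.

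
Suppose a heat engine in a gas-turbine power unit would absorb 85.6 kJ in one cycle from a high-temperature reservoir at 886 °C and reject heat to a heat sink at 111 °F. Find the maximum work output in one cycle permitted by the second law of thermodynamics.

T_H = 886 °C → 886 + 273.15 = 1159.15 K.
T_C = 111 °F → (111 − 32) × 5/9 = 43.89 °C = 317.04 K.
No engine can exceed the Carnot limit: η_max = 1 − T_C/T_H = 1 − 317.04/1159.15 = 0.7265.
W_max = η_max · Q_H = 0.7265 × 85.6 = 62.2 kJ.

W_max ≈ 62.2 kJ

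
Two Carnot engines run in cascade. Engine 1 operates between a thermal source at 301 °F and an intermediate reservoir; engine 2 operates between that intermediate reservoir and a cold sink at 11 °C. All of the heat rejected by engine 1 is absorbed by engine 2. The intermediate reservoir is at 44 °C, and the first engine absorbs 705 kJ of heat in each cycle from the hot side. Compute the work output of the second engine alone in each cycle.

T_H = 301 °F → (301 − 32) × 5/9 = 149.44 °C = 422.59 K.
T_C = 11 °C → 11 + 273.15 = 284.15 K.
T_m = 44 °C → 44 + 273.15 = 317.15 K.
Heat entering the second stage: Q_m = Q_H·(T_m/T_H) = 705 × 317.15/422.59 = 529 kJ.
Second-stage efficiency η₂ = 1 − T_C/T_m = 1 − 284.15/317.15 = 0.1041, so W₂ = η₂·Q_m = 55.1 kJ.

W₂ ≈ 55.1 kJ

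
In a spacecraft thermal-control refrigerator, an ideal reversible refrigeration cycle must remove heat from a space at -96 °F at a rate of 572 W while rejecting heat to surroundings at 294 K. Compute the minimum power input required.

T_C = -96 °F → (-96 − 32) × 5/9 = -71.11 °C = 202.04 K.
Carnot COP: COP_R = T_C/(T_H − T_C) = 202.04/91.96 = 2.1970.
W = Q_C/COP_R = 572/2.1970 = 260 W.

Ẇ_in ≈ 260 W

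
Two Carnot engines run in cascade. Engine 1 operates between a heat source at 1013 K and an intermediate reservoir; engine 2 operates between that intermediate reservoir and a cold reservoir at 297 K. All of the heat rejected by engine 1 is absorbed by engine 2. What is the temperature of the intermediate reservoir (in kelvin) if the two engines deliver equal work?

T_m ≈ 655 K

For reversible stages Q_m = Q_H·(T_m/T_H). Setting W₁ = Q_H(1 − T_m/T_H) equal to W₂ = Q_m(1 − T_C/T_m) = Q_H·(T_m − T_C)/T_H gives T_H − T_m = T_m − T_C, so T_m = (T_H + T_C)/2 = (1013.00 + 297.00)/2 = 655 K.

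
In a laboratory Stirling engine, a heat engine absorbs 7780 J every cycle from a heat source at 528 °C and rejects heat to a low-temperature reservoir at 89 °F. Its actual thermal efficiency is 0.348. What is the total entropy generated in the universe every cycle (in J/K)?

ΔS_univ ≈ 6.930 J/K

T_H = 528 °C → 528 + 273.15 = 801.15 K.
T_C = 89 °F → (89 − 32) × 5/9 = 31.67 °C = 304.82 K.
W = η·Q_H = 0.348 × 7780 = 2707 J, so Q_C = Q_H − W = 5073 J.
Reservoir entropy changes: ΔS_H = −Q_H/T_H = −7780/801.15 = -9.711 J/K and ΔS_C = +Q_C/T_C = 5073/304.82 = 16.64 J/K.
ΔS_univ = −Q_H/T_H + Q_C/T_C = 6.930 J/K (> 0, since η = 0.348 < η_Carnot = 0.620).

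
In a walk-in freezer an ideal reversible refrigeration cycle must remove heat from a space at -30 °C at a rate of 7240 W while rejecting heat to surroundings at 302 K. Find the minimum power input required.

Ẇ_in ≈ 1750 W

T_C = -30 °C → -30 + 273.15 = 243.15 K.
COP_R = T_C/(T_H − T_C) = 243.15/58.85 = 4.1317.
W = Q_C/COP_R = 7240/4.1317 = 1750 W.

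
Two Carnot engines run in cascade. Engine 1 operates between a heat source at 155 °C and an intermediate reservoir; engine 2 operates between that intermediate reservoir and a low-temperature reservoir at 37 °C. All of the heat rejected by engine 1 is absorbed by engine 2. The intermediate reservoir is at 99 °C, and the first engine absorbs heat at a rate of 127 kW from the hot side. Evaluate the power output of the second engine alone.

Ẇ₂ ≈ 18.39 kW

T_H = 155 °C → 155 + 273.15 = 428.15 K.
T_C = 37 °C → 37 + 273.15 = 310.15 K.
T_m = 99 °C → 99 + 273.15 = 372.15 K.
Heat entering the second stage: Q_m = Q_H·(T_m/T_H) = 127 × 372.15/428.15 = 110.4 kW.
Second-stage efficiency η₂ = 1 − T_C/T_m = 1 − 310.15/372.15 = 0.1666, so W₂ = η₂·Q_m = 18.39 kW.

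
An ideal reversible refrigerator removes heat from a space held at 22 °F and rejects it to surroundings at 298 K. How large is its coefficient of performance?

T_C = 22 °F → (22 − 32) × 5/9 = -5.56 °C = 267.59 K.
For a reversible refrigerator, COP_R = T_C/(T_H − T_C) = 267.59/(298.00 − 267.59) = 8.801.

COP_R ≈ 8.801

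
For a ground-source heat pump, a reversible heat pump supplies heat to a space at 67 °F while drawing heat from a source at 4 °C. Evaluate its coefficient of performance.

T_H = 67 °F → (67 − 32) × 5/9 = 19.44 °C = 292.59 K.
T_C = 4 °C → 4 + 273.15 = 277.15 K.
COP_HP = T_H/(T_H − T_C) = 292.59/(292.59 − 277.15) = 18.9.

COP_HP ≈ 18.9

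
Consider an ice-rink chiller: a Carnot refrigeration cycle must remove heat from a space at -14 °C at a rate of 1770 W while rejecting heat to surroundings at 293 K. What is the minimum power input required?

T_C = -14 °C → -14 + 273.15 = 259.15 K.
COP_R = T_C/(T_H − T_C) = 259.15/33.85 = 7.6558.
W = Q_C/COP_R = 1770/7.6558 = 231 W.

Ẇ_in ≈ 231 W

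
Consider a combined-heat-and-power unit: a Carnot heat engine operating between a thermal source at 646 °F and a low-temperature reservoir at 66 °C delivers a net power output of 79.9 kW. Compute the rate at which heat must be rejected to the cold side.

T_H = 646 °F → (646 − 32) × 5/9 = 341.11 °C = 614.26 K.
T_C = 66 °C → 66 + 273.15 = 339.15 K.
The Carnot efficiency is η = 1 − T_C/T_H = 1 − 339.15/614.26 = 0.4479.
Since Q_C/Q_H = T_C/T_H and Q_H = W/η, Q_C = W·T_C/(T_H − T_C) = 79.9 × 339.15/275.11 = 98.5 kW.

Q̇_C ≈ 98.5 kW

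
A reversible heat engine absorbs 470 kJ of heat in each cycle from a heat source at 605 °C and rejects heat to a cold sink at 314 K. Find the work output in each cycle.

T_H = 605 °C → 605 + 273.15 = 878.15 K.
The Carnot efficiency is η = 1 − T_C/T_H = 1 − 314.00/878.15 = 0.6424.
W = η·Q_H = 0.6424 × 470 = 301.9 kJ.

W ≈ 301.9 kJ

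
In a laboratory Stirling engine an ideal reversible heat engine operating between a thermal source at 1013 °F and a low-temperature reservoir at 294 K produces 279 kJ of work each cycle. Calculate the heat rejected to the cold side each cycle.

T_H = 1013 °F → (1013 − 32) × 5/9 = 545.00 °C = 818.15 K.
For a reversible engine, η = 1 − T_C/T_H = 1 − 294.00/818.15 = 0.6407.
Since Q_C/Q_H = T_C/T_H and Q_H = W/η, Q_C = W·T_C/(T_H − T_C) = 279 × 294.00/524.15 = 156 kJ.

Q_C ≈ 156 kJ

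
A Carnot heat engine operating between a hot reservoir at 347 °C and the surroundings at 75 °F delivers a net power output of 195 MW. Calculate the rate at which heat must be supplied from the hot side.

T_H = 347 °C → 347 + 273.15 = 620.15 K.
T_C = 75 °F → (75 − 32) × 5/9 = 23.89 °C = 297.04 K.
Since the cycle is reversible, η = 1 − T_C/T_H = 1 − 297.04/620.15 = 0.5210.
Q_H = W/η = 195/0.5210 = 374.3 MW.

Q̇_H ≈ 374.3 MW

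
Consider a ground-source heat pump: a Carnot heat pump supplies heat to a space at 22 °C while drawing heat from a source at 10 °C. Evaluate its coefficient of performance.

T_H = 22 °C → 22 + 273.15 = 295.15 K.
T_C = 10 °C → 10 + 273.15 = 283.15 K.
COP_HP = T_H/(T_H − T_C) = 295.15/(295.15 − 283.15) = 24.6.

COP_HP ≈ 24.6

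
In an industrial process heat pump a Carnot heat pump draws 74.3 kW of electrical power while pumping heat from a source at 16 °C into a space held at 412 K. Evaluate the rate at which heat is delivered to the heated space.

T_C = 16 °C → 16 + 273.15 = 289.15 K.
Reversible heating COP: COP_HP = T_H/(T_H − T_C) = 412.00/122.85 = 3.3537.
Q_H = COP_HP · W = 3.3537 × 74.3 = 249 kW.

Q̇_H ≈ 249 kW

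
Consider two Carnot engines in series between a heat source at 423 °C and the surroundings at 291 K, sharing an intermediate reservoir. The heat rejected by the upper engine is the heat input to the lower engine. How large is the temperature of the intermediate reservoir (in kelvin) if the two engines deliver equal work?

T_H = 423 °C → 423 + 273.15 = 696.15 K.
For reversible stages Q_m = Q_H·(T_m/T_H). Setting W₁ = Q_H(1 − T_m/T_H) equal to W₂ = Q_m(1 − T_C/T_m) = Q_H·(T_m − T_C)/T_H gives T_H − T_m = T_m − T_C, so T_m = (T_H + T_C)/2 = (696.15 + 291.00)/2 = 494 K.

T_m ≈ 494 K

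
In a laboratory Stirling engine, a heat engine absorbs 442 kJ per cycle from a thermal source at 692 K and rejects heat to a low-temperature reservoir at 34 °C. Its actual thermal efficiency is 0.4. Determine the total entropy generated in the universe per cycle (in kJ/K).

T_C = 34 °C → 34 + 273.15 = 307.15 K.
W = η·Q_H = 0.4 × 442 = 176.8 kJ, so Q_C = Q_H − W = 265.2 kJ.
Reservoir entropy changes: ΔS_H = −Q_H/T_H = −442/692.00 = -0.6387 kJ/K and ΔS_C = +Q_C/T_C = 265.2/307.15 = 0.8634 kJ/K.
ΔS_univ = −Q_H/T_H + Q_C/T_C = 0.225 kJ/K (> 0, since η = 0.4 < η_Carnot = 0.556).

ΔS_univ ≈ 0.225 kJ/K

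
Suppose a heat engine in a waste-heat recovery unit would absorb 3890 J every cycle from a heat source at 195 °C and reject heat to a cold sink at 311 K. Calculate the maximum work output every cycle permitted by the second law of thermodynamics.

T_H = 195 °C → 195 + 273.15 = 468.15 K.
By the Carnot theorem, η_max = 1 − T_C/T_H = 1 − 311.00/468.15 = 0.3357.
W_max = η_max · Q_H = 0.3357 × 3890 = 1306 J.

W_max ≈ 1306 J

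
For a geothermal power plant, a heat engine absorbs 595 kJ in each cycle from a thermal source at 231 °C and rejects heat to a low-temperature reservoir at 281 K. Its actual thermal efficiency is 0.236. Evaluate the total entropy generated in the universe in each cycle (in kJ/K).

T_H = 231 °C → 231 + 273.15 = 504.15 K.
W = η·Q_H = 0.236 × 595 = 140.4 kJ, so Q_C = Q_H − W = 454.6 kJ.
Reservoir entropy changes: ΔS_H = −Q_H/T_H = −595/504.15 = -1.180 kJ/K and ΔS_C = +Q_C/T_C = 454.6/281.00 = 1.618 kJ/K.
ΔS_univ = −Q_H/T_H + Q_C/T_C = 0.4375 kJ/K (> 0, since η = 0.236 < η_Carnot = 0.443).

ΔS_univ ≈ 0.4375 kJ/K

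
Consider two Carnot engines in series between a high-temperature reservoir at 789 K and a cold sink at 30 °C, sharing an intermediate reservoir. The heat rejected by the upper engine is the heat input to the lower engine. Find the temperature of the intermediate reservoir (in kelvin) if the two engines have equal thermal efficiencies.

T_m ≈ 489 K

T_C = 30 °C → 30 + 273.15 = 303.15 K.
Equal efficiencies require 1 − T_m/T_H = 1 − T_C/T_m, i.e. T_m/T_H = T_C/T_m, so T_m = √(T_H·T_C) = √(789.00 × 303.15) = 489 K.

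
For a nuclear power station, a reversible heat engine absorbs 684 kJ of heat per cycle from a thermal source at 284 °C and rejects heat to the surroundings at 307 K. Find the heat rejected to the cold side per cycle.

Q_C ≈ 377 kJ

T_H = 284 °C → 284 + 273.15 = 557.15 K.
η_rev = 1 − T_C/T_H = 1 − 307.00/557.15 = 0.4490.
For a reversible cycle Q_C/Q_H = T_C/T_H, so Q_C = 684 × 307.00/557.15 = 377 kJ.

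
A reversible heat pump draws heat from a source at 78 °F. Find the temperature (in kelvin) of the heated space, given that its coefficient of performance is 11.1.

T_H ≈ 328.3 K

T_C = 78 °F → (78 − 32) × 5/9 = 25.56 °C = 298.71 K.
COP_HP = T_H/(T_H − T_C) ⇒ T_H = T_C·COP_HP/(COP_HP − 1) = 298.71 × 11.1/(11.1 − 1) = 328.3 K.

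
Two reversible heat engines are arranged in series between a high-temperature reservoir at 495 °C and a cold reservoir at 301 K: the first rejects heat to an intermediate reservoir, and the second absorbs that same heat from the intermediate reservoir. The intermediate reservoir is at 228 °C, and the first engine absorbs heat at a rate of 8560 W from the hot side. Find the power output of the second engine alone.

T_H = 495 °C → 495 + 273.15 = 768.15 K.
T_m = 228 °C → 228 + 273.15 = 501.15 K.
Heat entering the second stage: Q_m = Q_H·(T_m/T_H) = 8560 × 501.15/768.15 = 5580 W.
Second-stage efficiency η₂ = 1 − T_C/T_m = 1 − 301.00/501.15 = 0.3994, so W₂ = η₂·Q_m = 2230 W.

Ẇ₂ ≈ 2230 W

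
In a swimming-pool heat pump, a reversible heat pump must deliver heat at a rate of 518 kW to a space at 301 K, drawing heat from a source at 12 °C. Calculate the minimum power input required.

T_C = 12 °C → 12 + 273.15 = 285.15 K.
Reversible heating COP: COP_HP = T_H/(T_H − T_C) = 301.00/15.85 = 18.9905.
W = Q_H/COP_HP = 518/18.9905 = 27.3 kW.

Ẇ_in ≈ 27.3 kW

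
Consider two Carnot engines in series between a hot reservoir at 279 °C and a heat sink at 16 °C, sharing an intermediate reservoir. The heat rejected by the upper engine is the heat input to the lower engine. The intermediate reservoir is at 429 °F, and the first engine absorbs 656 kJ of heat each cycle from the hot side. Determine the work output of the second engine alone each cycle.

T_H = 279 °C → 279 + 273.15 = 552.15 K.
T_C = 16 °C → 16 + 273.15 = 289.15 K.
T_m = 429 °F → (429 − 32) × 5/9 = 220.56 °C = 493.71 K.
Heat entering the second stage: Q_m = Q_H·(T_m/T_H) = 656 × 493.71/552.15 = 587 kJ.
Second-stage efficiency η₂ = 1 − T_C/T_m = 1 − 289.15/493.71 = 0.4143, so W₂ = η₂·Q_m = 243 kJ.

W₂ ≈ 243 kJ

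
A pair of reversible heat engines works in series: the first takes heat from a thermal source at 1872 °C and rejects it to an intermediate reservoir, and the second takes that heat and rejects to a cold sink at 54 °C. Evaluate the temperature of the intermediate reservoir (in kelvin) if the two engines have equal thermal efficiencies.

T_H = 1872 °C → 1872 + 273.15 = 2145.15 K.
T_C = 54 °C → 54 + 273.15 = 327.15 K.
Equal efficiencies require 1 − T_m/T_H = 1 − T_C/T_m, i.e. T_m/T_H = T_C/T_m, so T_m = √(T_H·T_C) = √(2145.15 × 327.15) = 838 K.

T_m ≈ 838 K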